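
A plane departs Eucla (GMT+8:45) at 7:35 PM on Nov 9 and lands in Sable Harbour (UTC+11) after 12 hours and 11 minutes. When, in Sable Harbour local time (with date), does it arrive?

Convert departure to UTC: 7:35 PM − 8:45 = 10:50 AM UTC on Nov 9.
Add 12 hours 11 minutes travel time → 11:01 PM UTC.
Sable Harbour is UTC+11:00, so local arrival = 11:01 PM + 11:00 = 10:01 AM on Nov 10.

10:01 AM on Nov 10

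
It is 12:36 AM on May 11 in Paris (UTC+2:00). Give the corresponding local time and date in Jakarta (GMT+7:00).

Jakarta is 5:00 ahead of Paris.
Shift by the zone difference: 12:36 AM + 5:00 = 5:36 AM on May 11 in Jakarta.

5:36 AM on May 11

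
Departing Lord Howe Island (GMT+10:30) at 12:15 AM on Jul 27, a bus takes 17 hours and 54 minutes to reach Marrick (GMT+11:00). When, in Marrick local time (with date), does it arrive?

Convert departure to UTC: 12:15 AM − 10:30 = 1:45 PM UTC on Jul 26.
Add 17 hours and 54 minutes travel time → 7:39 AM UTC (Jul 27).
Marrick is UTC+11:00, so local arrival = 7:39 AM + 11:00 = 6:39 PM on Jul 27.

6:39 PM on Jul 27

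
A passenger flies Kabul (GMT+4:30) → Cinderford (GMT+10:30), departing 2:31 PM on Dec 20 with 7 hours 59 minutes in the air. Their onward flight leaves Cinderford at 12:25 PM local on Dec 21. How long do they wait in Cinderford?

7 hours 55 minutes

Convert departure to UTC: 2:31 PM − 4:30 = 10:01 AM UTC on Dec 20.
Add 7 hours 59 minutes flight time → 6:00 PM UTC.
Cinderford is UTC+10:30, so local arrival = 6:00 PM + 10:30 = 4:30 AM on Dec 21.
Layover = 12:25 PM − 4:30 AM = 7 hours 55 minutes.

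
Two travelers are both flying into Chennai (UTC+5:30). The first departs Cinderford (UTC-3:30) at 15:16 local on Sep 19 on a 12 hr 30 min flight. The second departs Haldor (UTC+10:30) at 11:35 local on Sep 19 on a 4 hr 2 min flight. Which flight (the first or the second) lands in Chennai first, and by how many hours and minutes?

Flight 1 in UTC: 15:16 + 3:30 = 18:46 on Sep 19.
+12 hours and 30 minutes → arrive 07:16 UTC on Sep 20.
Flight 2 in UTC: 11:35 − 10:30 = 01:05 on Sep 19.
+4 hours and 2 minutes → arrive 05:07 UTC on Sep 19.
Flight 2 lands earlier by 26 hours 9 minutes.

the second, by 26 hours 9 minutes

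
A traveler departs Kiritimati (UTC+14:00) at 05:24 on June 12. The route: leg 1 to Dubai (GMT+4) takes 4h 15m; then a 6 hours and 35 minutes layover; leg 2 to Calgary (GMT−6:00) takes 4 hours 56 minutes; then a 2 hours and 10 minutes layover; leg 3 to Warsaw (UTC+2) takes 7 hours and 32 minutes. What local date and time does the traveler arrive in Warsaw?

Convert departure to UTC: 05:24 − 14:00 = 15:24 UTC on Jun 11.
Add 4 hours and 15 minutes leg 1 → 19:39 UTC.
Add 6 hours and 35 minutes layover in Dubai → 02:14 UTC (Jun 12).
Add 4 hours and 56 minutes leg 2 → 07:10 UTC.
Add 2 hours and 10 minutes layover in Calgary → 09:20 UTC.
Add 7 hours and 32 minutes leg 3 → 16:52 UTC.
Warsaw is UTC+2:00, so local arrival = 16:52 + 2:00 = 18:52 on Jun 12.

18:52 on June 12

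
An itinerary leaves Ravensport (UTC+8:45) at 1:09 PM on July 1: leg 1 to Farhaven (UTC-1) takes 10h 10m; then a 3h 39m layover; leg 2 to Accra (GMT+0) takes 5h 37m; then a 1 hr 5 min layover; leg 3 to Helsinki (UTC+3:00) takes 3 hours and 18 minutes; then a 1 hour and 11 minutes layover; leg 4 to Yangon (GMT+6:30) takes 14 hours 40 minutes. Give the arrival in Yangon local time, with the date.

2:34 AM on July 3

Convert departure to UTC: 1:09 PM − 8:45 = 4:24 AM UTC on Jul 1.
Add 10 hours and 10 minutes leg 1 → 2:34 PM UTC.
Add 3 hours and 39 minutes layover in Farhaven → 6:13 PM UTC.
Add 5 hours and 37 minutes leg 2 → 11:50 PM UTC.
Add 1 hour 5 minutes layover in Accra → 12:55 AM UTC (Jul 2).
Add 3 hours 18 minutes leg 3 → 4:13 AM UTC.
Add 1 hour 11 minutes layover in Helsinki → 5:24 AM UTC.
Add 14 hours and 40 minutes leg 4 → 8:04 PM UTC.
Yangon is UTC+6:30, so local arrival = 8:04 PM + 6:30 = 2:34 AM on Jul 3.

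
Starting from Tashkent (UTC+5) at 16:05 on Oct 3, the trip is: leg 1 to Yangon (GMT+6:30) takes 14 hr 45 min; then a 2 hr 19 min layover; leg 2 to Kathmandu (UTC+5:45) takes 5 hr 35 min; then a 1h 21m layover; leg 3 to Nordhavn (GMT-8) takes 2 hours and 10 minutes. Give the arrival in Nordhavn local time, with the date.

05:15 on October 4

Convert departure to UTC: 16:05 − 5:00 = 11:05 UTC on Oct 3.
Add 14 hours and 45 minutes leg 1 → 01:50 UTC (Oct 4).
Add 2 hours and 19 minutes layover in Yangon → 04:09 UTC.
Add 5 hours and 35 minutes leg 2 → 09:44 UTC.
Add 1 hour 21 minutes layover in Kathmandu → 11:05 UTC.
Add 2 hours 10 minutes leg 3 → 13:15 UTC.
Nordhavn is UTC−8:00, so local arrival = 13:15 − 8:00 = 05:15 on Oct 4.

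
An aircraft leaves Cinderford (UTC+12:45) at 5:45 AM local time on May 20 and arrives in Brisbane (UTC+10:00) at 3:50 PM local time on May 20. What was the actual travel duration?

Departure in UTC: 5:45 AM − 12:45 = 5:00 PM on May 19.
Arrival in UTC: 3:50 PM − 10:00 = 5:50 AM on May 20.
Elapsed = 5:50 AM − 5:00 PM (+1 day) = 12 hours 50 minutes.

12 hours 50 minutes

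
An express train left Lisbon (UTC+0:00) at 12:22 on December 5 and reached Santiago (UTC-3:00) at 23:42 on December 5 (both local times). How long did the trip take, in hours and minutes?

Santiago is 3:00 behind Lisbon.
Clock-face elapsed time (ignoring zones) is 11 hours 20 minutes.
Actual elapsed = 11 hours 20 minutes + 3:00 = 14 hours 20 minutes.

14 hours 20 minutes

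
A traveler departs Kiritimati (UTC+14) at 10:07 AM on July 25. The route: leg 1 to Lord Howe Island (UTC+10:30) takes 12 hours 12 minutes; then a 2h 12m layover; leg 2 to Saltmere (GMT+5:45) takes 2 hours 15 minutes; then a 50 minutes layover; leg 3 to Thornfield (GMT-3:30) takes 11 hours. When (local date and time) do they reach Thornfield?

Convert departure to UTC: 10:07 AM − 14:00 = 8:07 PM UTC on Jul 24.
Add 12 hours and 12 minutes leg 1 → 8:19 AM UTC (Jul 25).
Add 2 hours and 12 minutes layover in Lord Howe Island → 10:31 AM UTC.
Add 2 hours 15 minutes leg 2 → 12:46 PM UTC.
Add 50 minutes layover in Saltmere → 1:36 PM UTC.
Add 11 hours leg 3 → 12:36 AM UTC (Jul 26).
Thornfield is UTC−3:30, so local arrival = 12:36 AM − 3:30 = 9:06 PM on Jul 25.

9:06 PM on July 25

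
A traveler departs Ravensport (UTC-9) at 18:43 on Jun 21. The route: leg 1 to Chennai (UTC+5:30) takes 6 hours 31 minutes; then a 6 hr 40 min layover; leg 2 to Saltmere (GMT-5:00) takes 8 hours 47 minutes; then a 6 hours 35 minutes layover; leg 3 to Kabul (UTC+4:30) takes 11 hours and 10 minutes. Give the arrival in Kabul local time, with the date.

23:56 on June 23

Convert departure to UTC: 18:43 + 9:00 = 03:43 UTC on Jun 22.
Add 6 hours 31 minutes leg 1 → 10:14 UTC.
Add 6 hours 40 minutes layover in Chennai → 16:54 UTC.
Add 8 hours and 47 minutes leg 2 → 01:41 UTC (Jun 23).
Add 6 hours 35 minutes layover in Saltmere → 08:16 UTC.
Add 11 hours 10 minutes leg 3 → 19:26 UTC.
Kabul is UTC+4:30, so local arrival = 19:26 + 4:30 = 23:56 on Jun 23.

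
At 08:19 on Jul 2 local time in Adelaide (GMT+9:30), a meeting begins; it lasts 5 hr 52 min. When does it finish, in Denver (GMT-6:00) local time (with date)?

22:41 on July 1

Denver is 15:30 behind Adelaide.
After 5 hours and 52 minutes it is 14:11 in Adelaide.
Shift by the zone difference: 14:11 − 15:30 = 22:41 on Jul 1 in Denver.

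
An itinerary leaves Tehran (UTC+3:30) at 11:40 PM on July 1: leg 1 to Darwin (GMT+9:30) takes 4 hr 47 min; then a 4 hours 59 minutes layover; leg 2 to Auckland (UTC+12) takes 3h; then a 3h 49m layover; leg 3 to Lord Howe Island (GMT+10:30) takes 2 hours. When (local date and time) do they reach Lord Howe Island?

Convert departure to UTC: 11:40 PM − 3:30 = 8:10 PM UTC on Jul 1.
Add 4 hours and 47 minutes leg 1 → 12:57 AM UTC (Jul 2).
Add 4 hours 59 minutes layover in Darwin → 5:56 AM UTC.
Add 3 hours leg 2 → 8:56 AM UTC.
Add 3 hours and 49 minutes layover in Auckland → 12:45 PM UTC.
Add 2 hours leg 3 → 2:45 PM UTC.
Lord Howe Island is UTC+10:30, so local arrival = 2:45 PM + 10:30 = 1:15 AM on Jul 3.

1:15 AM on July 3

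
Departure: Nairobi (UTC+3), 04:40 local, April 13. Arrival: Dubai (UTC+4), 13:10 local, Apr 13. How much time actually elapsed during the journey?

7 hours 30 minutes

Departure in UTC: 04:40 − 3:00 = 01:40 on Apr 13.
Arrival in UTC: 13:10 − 4:00 = 09:10 on Apr 13.
Elapsed = 09:10 − 01:40 = 7 hours 30 minutes.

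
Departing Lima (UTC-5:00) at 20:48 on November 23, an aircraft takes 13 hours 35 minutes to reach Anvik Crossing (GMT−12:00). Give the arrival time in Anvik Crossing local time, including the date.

03:23 on November 24

Convert departure to UTC: 20:48 + 5:00 = 01:48 UTC on Nov 24.
Add 13 hours 35 minutes travel time → 15:23 UTC.
Anvik Crossing is UTC−12:00, so local arrival = 15:23 − 12:00 = 03:23 on Nov 24.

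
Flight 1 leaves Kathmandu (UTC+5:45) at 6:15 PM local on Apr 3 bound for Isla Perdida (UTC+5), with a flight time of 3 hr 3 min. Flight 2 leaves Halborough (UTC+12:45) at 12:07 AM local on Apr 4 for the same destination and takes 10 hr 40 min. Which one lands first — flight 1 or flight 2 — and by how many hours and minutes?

Flight 1 in UTC: 6:15 PM − 5:45 = 12:30 PM on Apr 3.
+3 hours and 3 minutes → arrive 3:33 PM UTC on Apr 3.
Flight 2 in UTC: 12:07 AM − 12:45 = 11:22 AM on Apr 3.
+10 hours 40 minutes → arrive 10:02 PM UTC on Apr 3.
Flight 1 lands earlier by 6 hours 29 minutes.

the first, by 6 hours 29 minutes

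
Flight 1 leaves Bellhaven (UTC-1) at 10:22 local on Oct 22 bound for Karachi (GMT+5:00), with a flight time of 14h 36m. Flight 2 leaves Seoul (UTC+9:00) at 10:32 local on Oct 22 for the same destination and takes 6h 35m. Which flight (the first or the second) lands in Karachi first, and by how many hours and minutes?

the second, by 17 hours 51 minutes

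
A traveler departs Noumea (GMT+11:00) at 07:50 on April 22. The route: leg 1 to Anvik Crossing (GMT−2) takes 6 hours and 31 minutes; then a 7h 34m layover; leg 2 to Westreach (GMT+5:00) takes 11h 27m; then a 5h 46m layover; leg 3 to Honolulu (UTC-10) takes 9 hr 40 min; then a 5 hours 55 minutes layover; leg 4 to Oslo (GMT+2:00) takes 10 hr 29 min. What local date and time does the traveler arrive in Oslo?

08:12 on April 24

Convert departure to UTC: 07:50 − 11:00 = 20:50 UTC on Apr 21.
Add 6 hours and 31 minutes leg 1 → 03:21 UTC (Apr 22).
Add 7 hours 34 minutes layover in Anvik Crossing → 10:55 UTC.
Add 11 hours 27 minutes leg 2 → 22:22 UTC.
Add 5 hours and 46 minutes layover in Westreach → 04:08 UTC (Apr 23).
Add 9 hours 40 minutes leg 3 → 13:48 UTC.
Add 5 hours 55 minutes layover in Honolulu → 19:43 UTC.
Add 10 hours 29 minutes leg 4 → 06:12 UTC (Apr 24).
Oslo is UTC+2:00, so local arrival = 06:12 + 2:00 = 08:12 on Apr 24.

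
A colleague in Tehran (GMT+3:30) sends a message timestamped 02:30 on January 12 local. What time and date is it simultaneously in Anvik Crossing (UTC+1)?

Anvik Crossing is 2:30 behind Tehran.
Shift by the zone difference: 02:30 − 2:30 = 00:00 on Jan 12 in Anvik Crossing.

00:00 on Jan 12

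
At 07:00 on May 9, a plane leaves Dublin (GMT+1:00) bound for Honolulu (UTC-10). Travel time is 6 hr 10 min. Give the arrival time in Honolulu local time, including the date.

02:10 on May 9

Convert departure to UTC: 07:00 − 1:00 = 06:00 UTC on May 9.
Add 6 hours and 10 minutes travel time → 12:10 UTC.
Honolulu is UTC−10:00, so local arrival = 12:10 − 10:00 = 02:10 on May 9.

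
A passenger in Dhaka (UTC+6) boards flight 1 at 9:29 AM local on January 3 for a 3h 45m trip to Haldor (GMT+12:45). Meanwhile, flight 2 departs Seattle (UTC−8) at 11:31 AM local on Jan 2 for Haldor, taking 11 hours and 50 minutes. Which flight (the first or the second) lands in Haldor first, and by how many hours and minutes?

Flight 1 in UTC: 9:29 AM − 6:00 = 3:29 AM on Jan 3.
+3 hours and 45 minutes → arrive 7:14 AM UTC on Jan 3.
Flight 2 in UTC: 11:31 AM + 8:00 = 7:31 PM on Jan 2.
+11 hours and 50 minutes → arrive 7:21 AM UTC on Jan 3.
Flight 1 lands earlier by 7 minutes.

the first, by 7 minutes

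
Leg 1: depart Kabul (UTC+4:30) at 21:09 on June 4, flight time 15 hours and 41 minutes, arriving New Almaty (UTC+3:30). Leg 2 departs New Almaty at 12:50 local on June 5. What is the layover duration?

Convert departure to UTC: 21:09 − 4:30 = 16:39 UTC on Jun 4.
Add 15 hours and 41 minutes flight time → 08:20 UTC (Jun 5).
New Almaty is UTC+3:30, so local arrival = 08:20 + 3:30 = 11:50 on Jun 5.
Layover = 12:50 − 11:50 = 1 hour.

1 hour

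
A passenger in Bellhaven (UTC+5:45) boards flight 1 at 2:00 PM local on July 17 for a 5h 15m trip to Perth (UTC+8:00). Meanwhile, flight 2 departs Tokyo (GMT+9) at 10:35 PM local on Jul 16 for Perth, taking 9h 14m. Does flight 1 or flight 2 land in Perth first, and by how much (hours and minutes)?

Flight 1 in UTC: 2:00 PM − 5:45 = 8:15 AM on Jul 17.
+5 hours 15 minutes → arrive 1:30 PM UTC on Jul 17.
Flight 2 in UTC: 10:35 PM − 9:00 = 1:35 PM on Jul 16.
+9 hours and 14 minutes → arrive 10:49 PM UTC on Jul 16.
Flight 2 lands earlier by 14 hours 41 minutes.

the second, by 14 hours 41 minutes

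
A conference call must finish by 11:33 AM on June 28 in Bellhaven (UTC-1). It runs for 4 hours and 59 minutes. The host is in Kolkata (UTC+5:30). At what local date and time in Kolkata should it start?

Target end time in UTC: 11:33 AM + 1:00 = 12:33 PM on Jun 28.
Subtract 4 hours 59 minutes → start 7:34 AM UTC on Jun 28.
Kolkata is UTC+5:30: 7:34 AM + 5:30 = 1:04 PM on Jun 28.

1:04 PM on June 28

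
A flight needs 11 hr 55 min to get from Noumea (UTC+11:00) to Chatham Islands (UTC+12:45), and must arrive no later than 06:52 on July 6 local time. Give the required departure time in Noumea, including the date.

17:12 on July 5

Target arrival in UTC: 06:52 − 12:45 = 18:07 on Jul 5.
Subtract 11 hours 55 minutes → departure 06:12 UTC on Jul 5.
Noumea is UTC+11:00: 06:12 + 11:00 = 17:12 on Jul 5.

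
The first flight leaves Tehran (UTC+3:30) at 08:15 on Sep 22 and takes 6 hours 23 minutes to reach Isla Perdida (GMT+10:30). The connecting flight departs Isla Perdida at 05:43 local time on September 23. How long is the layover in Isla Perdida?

8 hours 5 minutes

Convert departure to UTC: 08:15 − 3:30 = 04:45 UTC on Sep 22.
Add 6 hours and 23 minutes flight time → 11:08 UTC.
Isla Perdida is UTC+10:30, so local arrival = 11:08 + 10:30 = 21:38 on Sep 22.
Layover = 05:43 − 21:38 (+1 day) = 8 hours 5 minutes.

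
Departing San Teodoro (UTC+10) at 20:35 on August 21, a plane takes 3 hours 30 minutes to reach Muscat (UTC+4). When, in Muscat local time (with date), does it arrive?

18:05 on August 21

Convert departure to UTC: 20:35 − 10:00 = 10:35 UTC on Aug 21.
Add 3 hours 30 minutes travel time → 14:05 UTC.
Muscat is UTC+4:00, so local arrival = 14:05 + 4:00 = 18:05 on Aug 21.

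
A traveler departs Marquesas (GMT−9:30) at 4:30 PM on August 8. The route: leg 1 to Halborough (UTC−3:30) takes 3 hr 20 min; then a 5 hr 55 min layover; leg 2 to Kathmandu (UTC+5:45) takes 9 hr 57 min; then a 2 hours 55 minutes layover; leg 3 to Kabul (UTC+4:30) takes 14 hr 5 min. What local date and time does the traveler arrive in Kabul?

Convert departure to UTC: 4:30 PM + 9:30 = 2:00 AM UTC on Aug 9.
Add 3 hours and 20 minutes leg 1 → 5:20 AM UTC.
Add 5 hours and 55 minutes layover in Halborough → 11:15 AM UTC.
Add 9 hours 57 minutes leg 2 → 9:12 PM UTC.
Add 2 hours and 55 minutes layover in Kathmandu → 12:07 AM UTC (Aug 10).
Add 14 hours 5 minutes leg 3 → 2:12 PM UTC.
Kabul is UTC+4:30, so local arrival = 2:12 PM + 4:30 = 6:42 PM on Aug 10.

6:42 PM on Aug 10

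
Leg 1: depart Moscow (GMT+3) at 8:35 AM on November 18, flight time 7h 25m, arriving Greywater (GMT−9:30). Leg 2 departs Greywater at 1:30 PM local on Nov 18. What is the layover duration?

10 hours

Convert departure to UTC: 8:35 AM − 3:00 = 5:35 AM UTC on Nov 18.
Add 7 hours and 25 minutes flight time → 1:00 PM UTC.
Greywater is UTC−9:30, so local arrival = 1:00 PM − 9:30 = 3:30 AM on Nov 18.
Layover = 1:30 PM − 3:30 AM = 10 hours.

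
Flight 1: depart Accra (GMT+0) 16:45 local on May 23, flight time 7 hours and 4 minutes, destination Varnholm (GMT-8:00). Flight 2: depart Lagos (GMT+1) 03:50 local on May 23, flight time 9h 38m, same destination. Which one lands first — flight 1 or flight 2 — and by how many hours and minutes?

the second, by 11 hours 21 minutes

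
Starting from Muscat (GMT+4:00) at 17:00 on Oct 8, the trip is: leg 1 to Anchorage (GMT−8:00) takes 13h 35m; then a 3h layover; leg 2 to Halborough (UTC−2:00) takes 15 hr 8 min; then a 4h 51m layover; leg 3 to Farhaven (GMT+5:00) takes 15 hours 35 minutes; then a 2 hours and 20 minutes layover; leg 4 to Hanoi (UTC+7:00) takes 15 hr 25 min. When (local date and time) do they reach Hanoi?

Convert departure to UTC: 17:00 − 4:00 = 13:00 UTC on Oct 8.
Add 13 hours and 35 minutes leg 1 → 02:35 UTC (Oct 9).
Add 3 hours layover in Anchorage → 05:35 UTC.
Add 15 hours and 8 minutes leg 2 → 20:43 UTC.
Add 4 hours and 51 minutes layover in Halborough → 01:34 UTC (Oct 10).
Add 15 hours and 35 minutes leg 3 → 17:09 UTC.
Add 2 hours and 20 minutes layover in Farhaven → 19:29 UTC.
Add 15 hours 25 minutes leg 4 → 10:54 UTC (Oct 11).
Hanoi is UTC+7:00, so local arrival = 10:54 + 7:00 = 17:54 on Oct 11.

17:54 on Oct 11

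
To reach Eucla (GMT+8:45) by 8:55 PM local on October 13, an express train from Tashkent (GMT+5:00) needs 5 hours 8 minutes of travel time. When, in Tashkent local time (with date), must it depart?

12:02 PM on October 13

Target arrival in UTC: 8:55 PM − 8:45 = 12:10 PM on Oct 13.
Subtract 5 hours 8 minutes → departure 7:02 AM UTC on Oct 13.
Tashkent is UTC+5:00: 7:02 AM + 5:00 = 12:02 PM on Oct 13.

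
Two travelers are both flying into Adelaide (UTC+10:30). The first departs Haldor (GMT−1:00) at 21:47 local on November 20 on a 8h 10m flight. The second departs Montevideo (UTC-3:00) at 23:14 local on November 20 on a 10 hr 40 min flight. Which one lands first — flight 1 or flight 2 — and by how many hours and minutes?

Flight 1 in UTC: 21:47 + 1:00 = 22:47 on Nov 20.
+8 hours and 10 minutes → arrive 06:57 UTC on Nov 21.
Flight 2 in UTC: 23:14 + 3:00 = 02:14 on Nov 21.
+10 hours and 40 minutes → arrive 12:54 UTC on Nov 21.
Flight 1 lands earlier by 5 hours 57 minutes.

the first, by 5 hours 57 minutes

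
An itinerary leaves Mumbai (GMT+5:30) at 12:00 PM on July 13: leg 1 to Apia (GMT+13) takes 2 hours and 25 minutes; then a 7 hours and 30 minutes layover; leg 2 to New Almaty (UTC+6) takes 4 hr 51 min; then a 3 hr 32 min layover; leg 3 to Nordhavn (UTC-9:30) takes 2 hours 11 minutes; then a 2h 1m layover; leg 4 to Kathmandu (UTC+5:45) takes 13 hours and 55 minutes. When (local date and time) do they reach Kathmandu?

Convert departure to UTC: 12:00 PM − 5:30 = 6:30 AM UTC on Jul 13.
Add 2 hours and 25 minutes leg 1 → 8:55 AM UTC.
Add 7 hours and 30 minutes layover in Apia → 4:25 PM UTC.
Add 4 hours 51 minutes leg 2 → 9:16 PM UTC.
Add 3 hours and 32 minutes layover in New Almaty → 12:48 AM UTC (Jul 14).
Add 2 hours 11 minutes leg 3 → 2:59 AM UTC.
Add 2 hours and 1 minute layover in Nordhavn → 5:00 AM UTC.
Add 13 hours and 55 minutes leg 4 → 6:55 PM UTC.
Kathmandu is UTC+5:45, so local arrival = 6:55 PM + 5:45 = 12:40 AM on Jul 15.

12:40 AM on July 15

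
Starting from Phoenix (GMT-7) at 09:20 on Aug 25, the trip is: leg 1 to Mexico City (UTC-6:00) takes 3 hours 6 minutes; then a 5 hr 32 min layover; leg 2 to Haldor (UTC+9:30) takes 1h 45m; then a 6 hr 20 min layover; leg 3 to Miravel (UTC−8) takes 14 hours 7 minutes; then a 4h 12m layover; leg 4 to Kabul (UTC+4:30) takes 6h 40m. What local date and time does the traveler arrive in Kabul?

14:32 on August 27

Convert departure to UTC: 09:20 + 7:00 = 16:20 UTC on Aug 25.
Add 3 hours and 6 minutes leg 1 → 19:26 UTC.
Add 5 hours 32 minutes layover in Mexico City → 00:58 UTC (Aug 26).
Add 1 hour and 45 minutes leg 2 → 02:43 UTC.
Add 6 hours and 20 minutes layover in Haldor → 09:03 UTC.
Add 14 hours and 7 minutes leg 3 → 23:10 UTC.
Add 4 hours and 12 minutes layover in Miravel → 03:22 UTC (Aug 27).
Add 6 hours and 40 minutes leg 4 → 10:02 UTC.
Kabul is UTC+4:30, so local arrival = 10:02 + 4:30 = 14:32 on Aug 27.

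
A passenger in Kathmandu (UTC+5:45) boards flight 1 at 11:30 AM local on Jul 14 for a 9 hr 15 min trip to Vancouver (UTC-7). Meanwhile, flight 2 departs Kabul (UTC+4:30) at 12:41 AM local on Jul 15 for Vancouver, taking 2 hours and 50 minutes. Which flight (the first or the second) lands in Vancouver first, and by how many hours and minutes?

Flight 1 in UTC: 11:30 AM − 5:45 = 5:45 AM on Jul 14.
+9 hours 15 minutes → arrive 3:00 PM UTC on Jul 14.
Flight 2 in UTC: 12:41 AM − 4:30 = 8:11 PM on Jul 14.
+2 hours and 50 minutes → arrive 11:01 PM UTC on Jul 14.
Flight 1 lands earlier by 8 hours 1 minute.

the first, by 8 hours 1 minute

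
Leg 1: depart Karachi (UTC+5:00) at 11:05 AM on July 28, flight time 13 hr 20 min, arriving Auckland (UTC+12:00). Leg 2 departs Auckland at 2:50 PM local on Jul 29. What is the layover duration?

7 hours 25 minutes

Convert departure to UTC: 11:05 AM − 5:00 = 6:05 AM UTC on Jul 28.
Add 13 hours 20 minutes flight time → 7:25 PM UTC.
Auckland is UTC+12:00, so local arrival = 7:25 PM + 12:00 = 7:25 AM on Jul 29.
Layover = 2:50 PM − 7:25 AM = 7 hours 25 minutes.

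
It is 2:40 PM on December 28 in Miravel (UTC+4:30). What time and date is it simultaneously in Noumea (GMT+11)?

9:10 PM on December 28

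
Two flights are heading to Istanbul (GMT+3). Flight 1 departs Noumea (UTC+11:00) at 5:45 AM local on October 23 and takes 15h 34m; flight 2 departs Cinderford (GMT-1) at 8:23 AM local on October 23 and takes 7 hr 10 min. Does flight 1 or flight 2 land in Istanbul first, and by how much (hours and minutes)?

the first, by 6 hours 14 minutes

Flight 1 in UTC: 5:45 AM − 11:00 = 6:45 PM on Oct 22.
+15 hours 34 minutes → arrive 10:19 AM UTC on Oct 23.
Flight 2 in UTC: 8:23 AM + 1:00 = 9:23 AM on Oct 23.
+7 hours 10 minutes → arrive 4:33 PM UTC on Oct 23.
Flight 1 lands earlier by 6 hours 14 minutes.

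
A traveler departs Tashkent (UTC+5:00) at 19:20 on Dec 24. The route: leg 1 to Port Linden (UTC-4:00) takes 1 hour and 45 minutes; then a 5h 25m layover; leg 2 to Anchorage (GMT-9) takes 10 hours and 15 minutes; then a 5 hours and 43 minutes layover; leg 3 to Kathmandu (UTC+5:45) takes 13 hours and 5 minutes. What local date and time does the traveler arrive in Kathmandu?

Convert departure to UTC: 19:20 − 5:00 = 14:20 UTC on Dec 24.
Add 1 hour 45 minutes leg 1 → 16:05 UTC.
Add 5 hours and 25 minutes layover in Port Linden → 21:30 UTC.
Add 10 hours 15 minutes leg 2 → 07:45 UTC (Dec 25).
Add 5 hours and 43 minutes layover in Anchorage → 13:28 UTC.
Add 13 hours 5 minutes leg 3 → 02:33 UTC (Dec 26).
Kathmandu is UTC+5:45, so local arrival = 02:33 + 5:45 = 08:18 on Dec 26.

08:18 on December 26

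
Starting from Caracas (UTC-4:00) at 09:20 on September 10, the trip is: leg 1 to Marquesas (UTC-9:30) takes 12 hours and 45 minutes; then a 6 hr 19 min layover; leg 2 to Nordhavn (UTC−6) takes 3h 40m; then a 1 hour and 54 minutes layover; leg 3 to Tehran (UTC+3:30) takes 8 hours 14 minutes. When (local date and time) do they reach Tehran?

01:42 on Sep 12

Convert departure to UTC: 09:20 + 4:00 = 13:20 UTC on Sep 10.
Add 12 hours and 45 minutes leg 1 → 02:05 UTC (Sep 11).
Add 6 hours and 19 minutes layover in Marquesas → 08:24 UTC.
Add 3 hours 40 minutes leg 2 → 12:04 UTC.
Add 1 hour and 54 minutes layover in Nordhavn → 13:58 UTC.
Add 8 hours and 14 minutes leg 3 → 22:12 UTC.
Tehran is UTC+3:30, so local arrival = 22:12 + 3:30 = 01:42 on Sep 12.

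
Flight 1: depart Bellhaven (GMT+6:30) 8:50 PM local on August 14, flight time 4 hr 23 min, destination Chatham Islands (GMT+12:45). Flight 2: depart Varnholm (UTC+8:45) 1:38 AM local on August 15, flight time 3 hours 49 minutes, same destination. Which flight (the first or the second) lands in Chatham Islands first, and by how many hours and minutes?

Flight 1 in UTC: 8:50 PM − 6:30 = 2:20 PM on Aug 14.
+4 hours 23 minutes → arrive 6:43 PM UTC on Aug 14.
Flight 2 in UTC: 1:38 AM − 8:45 = 4:53 PM on Aug 14.
+3 hours 49 minutes → arrive 8:42 PM UTC on Aug 14.
Flight 1 lands earlier by 1 hour 59 minutes.

the first, by 1 hour 59 minutes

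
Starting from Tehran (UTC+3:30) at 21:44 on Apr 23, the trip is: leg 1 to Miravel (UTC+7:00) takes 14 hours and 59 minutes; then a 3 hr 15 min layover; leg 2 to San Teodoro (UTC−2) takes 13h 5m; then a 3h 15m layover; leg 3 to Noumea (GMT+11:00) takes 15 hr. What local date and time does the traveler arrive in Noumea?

06:48 on Apr 26

Convert departure to UTC: 21:44 − 3:30 = 18:14 UTC on Apr 23.
Add 14 hours and 59 minutes leg 1 → 09:13 UTC (Apr 24).
Add 3 hours and 15 minutes layover in Miravel → 12:28 UTC.
Add 13 hours 5 minutes leg 2 → 01:33 UTC (Apr 25).
Add 3 hours 15 minutes layover in San Teodoro → 04:48 UTC.
Add 15 hours leg 3 → 19:48 UTC.
Noumea is UTC+11:00, so local arrival = 19:48 + 11:00 = 06:48 on Apr 26.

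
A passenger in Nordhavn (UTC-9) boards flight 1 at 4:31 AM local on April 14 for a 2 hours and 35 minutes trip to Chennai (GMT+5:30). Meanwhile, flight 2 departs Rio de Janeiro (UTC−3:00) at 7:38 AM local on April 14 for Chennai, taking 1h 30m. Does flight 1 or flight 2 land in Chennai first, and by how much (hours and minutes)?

Flight 1 in UTC: 4:31 AM + 9:00 = 1:31 PM on Apr 14.
+2 hours and 35 minutes → arrive 4:06 PM UTC on Apr 14.
Flight 2 in UTC: 7:38 AM + 3:00 = 10:38 AM on Apr 14.
+1 hour and 30 minutes → arrive 12:08 PM UTC on Apr 14.
Flight 2 lands earlier by 3 hours 58 minutes.

the second, by 3 hours 58 minutes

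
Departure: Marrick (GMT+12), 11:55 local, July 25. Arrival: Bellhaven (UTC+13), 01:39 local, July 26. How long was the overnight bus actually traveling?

12 hours 44 minutes

Departure in UTC: 11:55 − 12:00 = 23:55 on Jul 24.
Arrival in UTC: 01:39 − 13:00 = 12:39 on Jul 25.
Elapsed = 12:39 − 23:55 (+1 day) = 12 hours 44 minutes.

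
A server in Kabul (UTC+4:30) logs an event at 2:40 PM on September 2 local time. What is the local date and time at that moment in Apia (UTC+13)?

11:10 PM on September 2

In UTC: 2:40 PM − 4:30 = 10:10 AM on Sep 2.
Apia is UTC+13:00: 10:10 AM + 13:00 = 11:10 PM on Sep 2.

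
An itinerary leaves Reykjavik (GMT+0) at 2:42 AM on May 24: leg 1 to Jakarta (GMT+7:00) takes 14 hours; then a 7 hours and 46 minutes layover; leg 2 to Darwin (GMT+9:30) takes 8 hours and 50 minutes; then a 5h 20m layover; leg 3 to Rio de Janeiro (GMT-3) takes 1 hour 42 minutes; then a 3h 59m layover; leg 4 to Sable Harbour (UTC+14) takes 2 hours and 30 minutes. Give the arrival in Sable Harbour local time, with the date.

Reykjavik is at UTC+0, so departure is already 2:42 AM UTC on May 24.
Add 14 hours leg 1 → 4:42 PM UTC.
Add 7 hours and 46 minutes layover in Jakarta → 12:28 AM UTC (May 25).
Add 8 hours 50 minutes leg 2 → 9:18 AM UTC.
Add 5 hours and 20 minutes layover in Darwin → 2:38 PM UTC.
Add 1 hour 42 minutes leg 3 → 4:20 PM UTC.
Add 3 hours and 59 minutes layover in Rio de Janeiro → 8:19 PM UTC.
Add 2 hours and 30 minutes leg 4 → 10:49 PM UTC.
Sable Harbour is UTC+14:00, so local arrival = 10:49 PM + 14:00 = 12:49 PM on May 26.

12:49 PM on May 26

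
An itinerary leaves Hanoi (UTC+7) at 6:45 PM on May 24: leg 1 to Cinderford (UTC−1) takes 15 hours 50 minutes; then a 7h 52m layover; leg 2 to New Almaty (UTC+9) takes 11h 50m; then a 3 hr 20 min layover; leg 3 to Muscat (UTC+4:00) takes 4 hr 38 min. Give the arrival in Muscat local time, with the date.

11:15 AM on May 26

Convert departure to UTC: 6:45 PM − 7:00 = 11:45 AM UTC on May 24.
Add 15 hours 50 minutes leg 1 → 3:35 AM UTC (May 25).
Add 7 hours 52 minutes layover in Cinderford → 11:27 AM UTC.
Add 11 hours and 50 minutes leg 2 → 11:17 PM UTC.
Add 3 hours 20 minutes layover in New Almaty → 2:37 AM UTC (May 26).
Add 4 hours 38 minutes leg 3 → 7:15 AM UTC.
Muscat is UTC+4:00, so local arrival = 7:15 AM + 4:00 = 11:15 AM on May 26.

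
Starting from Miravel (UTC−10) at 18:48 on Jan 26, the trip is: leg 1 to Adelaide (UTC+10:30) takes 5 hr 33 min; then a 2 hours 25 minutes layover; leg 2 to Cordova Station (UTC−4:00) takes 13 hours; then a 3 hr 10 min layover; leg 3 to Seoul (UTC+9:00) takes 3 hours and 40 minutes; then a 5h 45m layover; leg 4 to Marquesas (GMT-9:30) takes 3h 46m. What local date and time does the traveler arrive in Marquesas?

Convert departure to UTC: 18:48 + 10:00 = 04:48 UTC on Jan 27.
Add 5 hours and 33 minutes leg 1 → 10:21 UTC.
Add 2 hours 25 minutes layover in Adelaide → 12:46 UTC.
Add 13 hours leg 2 → 01:46 UTC (Jan 28).
Add 3 hours and 10 minutes layover in Cordova Station → 04:56 UTC.
Add 3 hours 40 minutes leg 3 → 08:36 UTC.
Add 5 hours and 45 minutes layover in Seoul → 14:21 UTC.
Add 3 hours and 46 minutes leg 4 → 18:07 UTC.
Marquesas is UTC−9:30, so local arrival = 18:07 − 9:30 = 08:37 on Jan 28.

08:37 on January 28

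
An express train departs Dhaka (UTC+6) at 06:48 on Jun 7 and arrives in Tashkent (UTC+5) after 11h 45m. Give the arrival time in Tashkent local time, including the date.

Tashkent is 1:00 behind Dhaka.
After 11 hours and 45 minutes it is 18:33 in Dhaka.
Shift by the zone difference: 18:33 − 1:00 = 17:33 on Jun 7 in Tashkent.

17:33 on Jun 7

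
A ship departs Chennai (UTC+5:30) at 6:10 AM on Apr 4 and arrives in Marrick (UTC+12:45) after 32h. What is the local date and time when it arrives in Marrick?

9:25 PM on Apr 5

Marrick is 7:15 ahead of Chennai.
After 32 hours it is 2:10 PM (Apr 5) in Chennai.
Shift by the zone difference: 2:10 PM + 7:15 = 9:25 PM on Apr 5 in Marrick.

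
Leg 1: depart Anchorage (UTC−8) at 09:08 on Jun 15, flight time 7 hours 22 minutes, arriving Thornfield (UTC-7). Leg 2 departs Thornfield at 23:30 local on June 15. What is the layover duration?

6 hours

Convert departure to UTC: 09:08 + 8:00 = 17:08 UTC on Jun 15.
Add 7 hours 22 minutes flight time → 00:30 UTC (Jun 16).
Thornfield is UTC−7:00, so local arrival = 00:30 − 7:00 = 17:30 on Jun 15.
Layover = 23:30 − 17:30 = 6 hours.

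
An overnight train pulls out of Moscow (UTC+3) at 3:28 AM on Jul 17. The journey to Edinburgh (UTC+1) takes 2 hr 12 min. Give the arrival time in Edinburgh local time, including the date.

3:40 AM on Jul 17

Edinburgh is 2:00 behind Moscow.
After 2 hours 12 minutes it is 5:40 AM in Moscow.
Shift by the zone difference: 5:40 AM − 2:00 = 3:40 AM on Jul 17 in Edinburgh.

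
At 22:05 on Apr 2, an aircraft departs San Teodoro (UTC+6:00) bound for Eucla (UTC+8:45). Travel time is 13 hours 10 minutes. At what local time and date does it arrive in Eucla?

14:00 on Apr 3

Convert departure to UTC: 22:05 − 6:00 = 16:05 UTC on Apr 2.
Add 13 hours 10 minutes travel time → 05:15 UTC (Apr 3).
Eucla is UTC+8:45, so local arrival = 05:15 + 8:45 = 14:00 on Apr 3.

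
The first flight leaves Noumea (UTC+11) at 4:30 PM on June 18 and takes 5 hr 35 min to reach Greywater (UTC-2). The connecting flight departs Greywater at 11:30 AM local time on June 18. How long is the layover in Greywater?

2 hours 25 minutes

Convert departure to UTC: 4:30 PM − 11:00 = 5:30 AM UTC on Jun 18.
Add 5 hours 35 minutes flight time → 11:05 AM UTC.
Greywater is UTC−2:00, so local arrival = 11:05 AM − 2:00 = 9:05 AM on Jun 18.
Layover = 11:30 AM − 9:05 AM = 2 hours 25 minutes.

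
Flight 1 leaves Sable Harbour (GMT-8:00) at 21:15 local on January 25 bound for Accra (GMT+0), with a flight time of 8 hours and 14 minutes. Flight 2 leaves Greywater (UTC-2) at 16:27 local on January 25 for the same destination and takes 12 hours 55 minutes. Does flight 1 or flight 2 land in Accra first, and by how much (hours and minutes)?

the second, by 6 hours 7 minutes

Flight 1 in UTC: 21:15 + 8:00 = 05:15 on Jan 26.
+8 hours and 14 minutes → arrive 13:29 UTC on Jan 26.
Flight 2 in UTC: 16:27 + 2:00 = 18:27 on Jan 25.
+12 hours 55 minutes → arrive 07:22 UTC on Jan 26.
Flight 2 lands earlier by 6 hours 7 minutes.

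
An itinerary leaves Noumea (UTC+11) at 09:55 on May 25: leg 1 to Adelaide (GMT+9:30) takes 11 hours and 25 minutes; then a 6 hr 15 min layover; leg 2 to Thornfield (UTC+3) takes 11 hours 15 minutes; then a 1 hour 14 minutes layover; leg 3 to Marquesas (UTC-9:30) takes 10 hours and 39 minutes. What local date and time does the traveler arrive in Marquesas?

Convert departure to UTC: 09:55 − 11:00 = 22:55 UTC on May 24.
Add 11 hours and 25 minutes leg 1 → 10:20 UTC (May 25).
Add 6 hours 15 minutes layover in Adelaide → 16:35 UTC.
Add 11 hours and 15 minutes leg 2 → 03:50 UTC (May 26).
Add 1 hour and 14 minutes layover in Thornfield → 05:04 UTC.
Add 10 hours 39 minutes leg 3 → 15:43 UTC.
Marquesas is UTC−9:30, so local arrival = 15:43 − 9:30 = 06:13 on May 26.

06:13 on May 26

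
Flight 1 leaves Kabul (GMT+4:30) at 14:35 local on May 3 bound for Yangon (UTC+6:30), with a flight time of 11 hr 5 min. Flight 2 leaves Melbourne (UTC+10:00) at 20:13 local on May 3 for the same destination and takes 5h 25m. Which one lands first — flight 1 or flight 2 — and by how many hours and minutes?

Flight 1 in UTC: 14:35 − 4:30 = 10:05 on May 3.
+11 hours and 5 minutes → arrive 21:10 UTC on May 3.
Flight 2 in UTC: 20:13 − 10:00 = 10:13 on May 3.
+5 hours 25 minutes → arrive 15:38 UTC on May 3.
Flight 2 lands earlier by 5 hours 32 minutes.

the second, by 5 hours 32 minutes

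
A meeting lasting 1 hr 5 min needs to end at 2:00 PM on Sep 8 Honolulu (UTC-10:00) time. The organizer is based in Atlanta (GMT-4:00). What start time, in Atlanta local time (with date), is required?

6:55 PM on September 8

Target end time in UTC: 2:00 PM + 10:00 = 12:00 AM on Sep 9.
Subtract 1 hour 5 minutes → start 10:55 PM UTC on Sep 8.
Atlanta is UTC−4:00: 10:55 PM − 4:00 = 6:55 PM on Sep 8.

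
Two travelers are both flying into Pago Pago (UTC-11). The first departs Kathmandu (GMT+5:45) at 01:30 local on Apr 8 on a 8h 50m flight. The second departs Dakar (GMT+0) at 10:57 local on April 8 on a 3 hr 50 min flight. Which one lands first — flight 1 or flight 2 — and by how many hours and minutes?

Flight 1 in UTC: 01:30 − 5:45 = 19:45 on Apr 7.
+8 hours and 50 minutes → arrive 04:35 UTC on Apr 8.
Flight 2 departs at 10:57 UTC (Apr 8).
+3 hours 50 minutes → arrive 14:47 UTC on Apr 8.
Flight 1 lands earlier by 10 hours 12 minutes.

the first, by 10 hours 12 minutes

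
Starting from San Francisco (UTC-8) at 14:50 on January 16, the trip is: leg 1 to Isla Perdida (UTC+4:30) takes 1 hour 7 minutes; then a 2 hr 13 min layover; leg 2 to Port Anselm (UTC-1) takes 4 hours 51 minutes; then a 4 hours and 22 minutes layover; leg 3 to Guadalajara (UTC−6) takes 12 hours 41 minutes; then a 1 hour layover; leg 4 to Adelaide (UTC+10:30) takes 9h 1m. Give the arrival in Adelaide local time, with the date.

20:35 on January 18

Convert departure to UTC: 14:50 + 8:00 = 22:50 UTC on Jan 16.
Add 1 hour 7 minutes leg 1 → 23:57 UTC.
Add 2 hours 13 minutes layover in Isla Perdida → 02:10 UTC (Jan 17).
Add 4 hours and 51 minutes leg 2 → 07:01 UTC.
Add 4 hours 22 minutes layover in Port Anselm → 11:23 UTC.
Add 12 hours and 41 minutes leg 3 → 00:04 UTC (Jan 18).
Add 1 hour layover in Guadalajara → 01:04 UTC.
Add 9 hours 1 minute leg 4 → 10:05 UTC.
Adelaide is UTC+10:30, so local arrival = 10:05 + 10:30 = 20:35 on Jan 18.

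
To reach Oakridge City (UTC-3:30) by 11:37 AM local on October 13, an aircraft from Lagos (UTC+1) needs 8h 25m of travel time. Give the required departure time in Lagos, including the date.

7:42 AM on October 13

Target arrival in UTC: 11:37 AM + 3:30 = 3:07 PM on Oct 13.
Subtract 8 hours and 25 minutes → departure 6:42 AM UTC on Oct 13.
Lagos is UTC+1:00: 6:42 AM + 1:00 = 7:42 AM on Oct 13.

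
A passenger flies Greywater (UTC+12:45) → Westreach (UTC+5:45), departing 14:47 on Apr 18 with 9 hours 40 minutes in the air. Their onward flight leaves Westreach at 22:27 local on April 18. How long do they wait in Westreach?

Convert departure to UTC: 14:47 − 12:45 = 02:02 UTC on Apr 18.
Add 9 hours 40 minutes flight time → 11:42 UTC.
Westreach is UTC+5:45, so local arrival = 11:42 + 5:45 = 17:27 on Apr 18.
Layover = 22:27 − 17:27 = 5 hours.

5 hours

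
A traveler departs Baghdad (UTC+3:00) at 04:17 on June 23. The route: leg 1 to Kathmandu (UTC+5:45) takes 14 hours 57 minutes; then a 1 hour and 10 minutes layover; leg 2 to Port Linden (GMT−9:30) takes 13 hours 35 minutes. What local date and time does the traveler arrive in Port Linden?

Convert departure to UTC: 04:17 − 3:00 = 01:17 UTC on Jun 23.
Add 14 hours 57 minutes leg 1 → 16:14 UTC.
Add 1 hour and 10 minutes layover in Kathmandu → 17:24 UTC.
Add 13 hours 35 minutes leg 2 → 06:59 UTC (Jun 24).
Port Linden is UTC−9:30, so local arrival = 06:59 − 9:30 = 21:29 on Jun 23.

21:29 on Jun 23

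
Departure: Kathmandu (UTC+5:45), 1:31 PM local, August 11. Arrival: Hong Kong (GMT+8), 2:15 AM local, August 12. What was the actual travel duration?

Departure in UTC: 1:31 PM − 5:45 = 7:46 AM on Aug 11.
Arrival in UTC: 2:15 AM − 8:00 = 6:15 PM on Aug 11.
Elapsed = 6:15 PM − 7:46 AM = 10 hours 29 minutes.

10 hours 29 minutes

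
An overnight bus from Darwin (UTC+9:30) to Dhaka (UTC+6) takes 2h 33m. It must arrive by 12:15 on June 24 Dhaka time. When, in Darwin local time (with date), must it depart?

Target arrival in UTC: 12:15 − 6:00 = 06:15 on Jun 24.
Subtract 2 hours 33 minutes → departure 03:42 UTC on Jun 24.
Darwin is UTC+9:30: 03:42 + 9:30 = 13:12 on Jun 24.

13:12 on June 24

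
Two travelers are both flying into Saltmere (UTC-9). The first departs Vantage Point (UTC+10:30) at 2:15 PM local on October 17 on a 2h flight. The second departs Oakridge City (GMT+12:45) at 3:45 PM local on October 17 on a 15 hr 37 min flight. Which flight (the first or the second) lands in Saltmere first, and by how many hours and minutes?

Flight 1 in UTC: 2:15 PM − 10:30 = 3:45 AM on Oct 17.
+2 hours → arrive 5:45 AM UTC on Oct 17.
Flight 2 in UTC: 3:45 PM − 12:45 = 3:00 AM on Oct 17.
+15 hours 37 minutes → arrive 6:37 PM UTC on Oct 17.
Flight 1 lands earlier by 12 hours 52 minutes.

the first, by 12 hours 52 minutes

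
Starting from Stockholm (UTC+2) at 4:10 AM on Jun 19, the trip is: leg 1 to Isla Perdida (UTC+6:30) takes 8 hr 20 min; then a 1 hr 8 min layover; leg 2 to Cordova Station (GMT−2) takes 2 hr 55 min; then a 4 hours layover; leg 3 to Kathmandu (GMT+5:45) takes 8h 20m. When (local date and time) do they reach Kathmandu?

8:38 AM on June 20

Convert departure to UTC: 4:10 AM − 2:00 = 2:10 AM UTC on Jun 19.
Add 8 hours and 20 minutes leg 1 → 10:30 AM UTC.
Add 1 hour and 8 minutes layover in Isla Perdida → 11:38 AM UTC.
Add 2 hours 55 minutes leg 2 → 2:33 PM UTC.
Add 4 hours layover in Cordova Station → 6:33 PM UTC.
Add 8 hours 20 minutes leg 3 → 2:53 AM UTC (Jun 20).
Kathmandu is UTC+5:45, so local arrival = 2:53 AM + 5:45 = 8:38 AM on Jun 20.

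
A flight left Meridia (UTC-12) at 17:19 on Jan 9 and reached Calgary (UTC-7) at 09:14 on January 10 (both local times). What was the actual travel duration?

Departure in UTC: 17:19 + 12:00 = 05:19 on Jan 10.
Arrival in UTC: 09:14 + 7:00 = 16:14 on Jan 10.
Elapsed = 16:14 − 05:19 = 10 hours 55 minutes.

10 hours 55 minutes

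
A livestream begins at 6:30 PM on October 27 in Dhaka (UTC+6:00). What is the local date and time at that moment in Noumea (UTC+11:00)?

11:30 PM on Oct 27

Noumea is 5:00 ahead of Dhaka.
Shift by the zone difference: 6:30 PM + 5:00 = 11:30 PM on Oct 27 in Noumea.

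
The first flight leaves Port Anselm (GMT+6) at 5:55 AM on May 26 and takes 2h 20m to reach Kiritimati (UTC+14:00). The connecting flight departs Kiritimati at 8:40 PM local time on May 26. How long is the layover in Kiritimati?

4 hours 25 minutes

Convert departure to UTC: 5:55 AM − 6:00 = 11:55 PM UTC on May 25.
Add 2 hours and 20 minutes flight time → 2:15 AM UTC (May 26).
Kiritimati is UTC+14:00, so local arrival = 2:15 AM + 14:00 = 4:15 PM on May 26.
Layover = 8:40 PM − 4:15 PM = 4 hours 25 minutes.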